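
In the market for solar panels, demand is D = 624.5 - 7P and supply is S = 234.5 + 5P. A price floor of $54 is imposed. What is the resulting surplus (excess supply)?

Equilibrium price would be P* = 32.5, so the floor at 54 binds.
At P = 54: D = 246.5, S = 504.5.
Surplus = 504.5 − 246.5 = 258.

Surplus = 258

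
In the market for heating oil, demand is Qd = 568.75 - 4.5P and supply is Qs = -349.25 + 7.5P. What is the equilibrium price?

P* = 76.5

Set Qd = Qs: 568.75 - 4.5P = -349.25 + 7.5P.
918 = 12P, so P* = 76.5.
Q* = 568.75 − 4.5(76.5) = 224.5.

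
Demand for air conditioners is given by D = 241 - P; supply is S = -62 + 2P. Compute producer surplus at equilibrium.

Equilibrium: 241 - P = -62 + 2P gives P* = 101, Q* = 140.
Supply starts at P = 31 (where S = 0).
PS = ½(101 − 31)(140) = 4900.

Producer surplus = 4900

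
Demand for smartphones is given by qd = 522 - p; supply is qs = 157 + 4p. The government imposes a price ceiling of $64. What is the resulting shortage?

Equilibrium price would be p* = 73, so the ceiling at 64 binds.
At p = 64: qd = 522 − 1(64) = 458, qs = 157 + 4(64) = 413.
Shortage = 458 − 413 = 45.

Shortage = 45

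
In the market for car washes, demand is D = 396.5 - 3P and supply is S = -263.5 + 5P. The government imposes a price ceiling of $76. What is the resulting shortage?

Shortage = 52

Equilibrium price would be P* = 82.5, so the ceiling at 76 binds.
At P = 76: D = 396.5 − 3(76) = 168.5, S = -263.5 + 5(76) = 116.5.
Shortage = 168.5 − 116.5 = 52.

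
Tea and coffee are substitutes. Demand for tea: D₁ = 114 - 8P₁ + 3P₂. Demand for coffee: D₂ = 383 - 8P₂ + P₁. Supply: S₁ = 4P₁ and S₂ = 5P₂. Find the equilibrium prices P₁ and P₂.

Market 1: 114 - 8P₁ + 3P₂ = 4P₁ → 12P₁ - 3P₂ = 114.
Market 2: 13P₂ - P₁ = 383.
Eliminating P₂: 13×(1) + 3×(2) gives 153P₁ = 2631, so P₁ = 877/51.
Back-substitute into (2): P₂ = (383 + 1×877/51) / 13 = 1570/51.

P₁ = 877/51, P₂ = 1570/51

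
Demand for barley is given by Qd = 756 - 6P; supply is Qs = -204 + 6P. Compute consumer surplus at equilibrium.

Consumer surplus = 6348

Equilibrium: 756 - 6P = -204 + 6P gives P* = 80, Q* = 276.
Demand choke price (Qd = 0): P = 126.
CS = ½(126 − 80)(276) = 6348.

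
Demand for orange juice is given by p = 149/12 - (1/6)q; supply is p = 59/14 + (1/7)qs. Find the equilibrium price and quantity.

Set the two price expressions equal: 149/12 - (1/6)q = 59/14 + (1/7)q.
689/84 = (13/42)q, so q* = 26.5.
p* = 149/12 − (1/6)(26.5) = 8.

p* = 8, q* = 26.5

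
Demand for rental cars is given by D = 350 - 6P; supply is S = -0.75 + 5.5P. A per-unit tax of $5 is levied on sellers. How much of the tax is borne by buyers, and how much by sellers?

Buyers bear 55/23, sellers bear 60/23

Pre-tax equilibrium: P* = 30.5, Q* = 167.
Tax on sellers shifts supply to S = -0.75 + 5.5(P − 5) = -28.25 + 5.5P.
350 - 6P = -28.25 + 5.5P gives buyer price Pb = 1513/46; sellers receive Ps = 1513/46 − 5 = 1283/46.
New quantity: Q = 350 − 6(1513/46) = 3511/23.
Buyer burden = 1513/46 − 30.5 = 55/23; seller burden = 30.5 − 1283/46 = 60/23.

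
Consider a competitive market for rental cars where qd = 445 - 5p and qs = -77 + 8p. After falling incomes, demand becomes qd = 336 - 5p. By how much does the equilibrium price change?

Original equilibrium: p* = 522/13, q* = 3175/13.
New equilibrium: 336 - 5p = -77 + 8p, so 413 = 13p and p' = 413/13; q' = 336 − 5(413/13) = 2303/13.
Change in price: 413/13 − 522/13 = -109/13.

Δp = -109/13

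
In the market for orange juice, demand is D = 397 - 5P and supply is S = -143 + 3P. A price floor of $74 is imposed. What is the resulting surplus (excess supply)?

Equilibrium price would be P* = 67.5, so the floor at 74 binds.
At P = 74: D = 27, S = 79.
Surplus = 79 − 27 = 52.

Surplus = 52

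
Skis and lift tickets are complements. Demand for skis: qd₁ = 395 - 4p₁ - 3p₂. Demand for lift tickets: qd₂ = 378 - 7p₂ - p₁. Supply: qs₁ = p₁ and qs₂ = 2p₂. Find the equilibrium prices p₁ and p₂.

Market 1: 395 - 4p₁ - 3p₂ = p₁ → 5p₁ + 3p₂ = 395.
Market 2: 9p₂ + p₁ = 378.
Eliminating p₂: 9×(1) − 3×(2) gives 42p₁ = 2421, so p₁ = 807/14.
Back-substitute into (2): p₂ = (378 − 1×807/14) / 9 = 1495/42.

p₁ = 807/14, p₂ = 1495/42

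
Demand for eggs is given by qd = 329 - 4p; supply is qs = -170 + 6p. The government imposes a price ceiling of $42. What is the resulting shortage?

Equilibrium price would be p* = 49.9, so the ceiling at 42 binds.
At p = 42: qd = 329 − 4(42) = 161, qs = -170 + 6(42) = 82.
Shortage = 161 − 82 = 79.

Shortage = 79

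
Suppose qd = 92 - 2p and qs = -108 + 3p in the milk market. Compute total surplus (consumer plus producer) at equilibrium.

Equilibrium: 92 - 2p = -108 + 3p gives p* = 40, q* = 12.
Demand choke price: p = 46; supply starts at p = 36.
CS = ½(46 − 40)(12) = 36; PS = ½(40 − 36)(12) = 24.

Total surplus = 60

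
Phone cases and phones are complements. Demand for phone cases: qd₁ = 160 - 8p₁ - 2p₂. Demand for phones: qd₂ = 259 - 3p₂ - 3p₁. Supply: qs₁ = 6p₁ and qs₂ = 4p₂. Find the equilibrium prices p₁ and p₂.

p₁ = 301/46, p₂ = 1573/46

Market 1: 160 - 8p₁ - 2p₂ = 6p₁ → 14p₁ + 2p₂ = 160.
Market 2: 7p₂ + 3p₁ = 259.
Eliminating p₂: 7×(1) − 2×(2) gives 92p₁ = 602, so p₁ = 301/46.
Back-substitute into (2): p₂ = (259 − 3×301/46) / 7 = 1573/46.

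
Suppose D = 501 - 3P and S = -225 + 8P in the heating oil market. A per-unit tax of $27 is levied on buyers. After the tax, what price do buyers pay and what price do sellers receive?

Buyers pay 942/11, sellers receive 645/11

Pre-tax equilibrium: P* = 66, Q* = 303.
Tax on buyers shifts demand to D = 501 − 3(P + 27) = 420 - 3P.
420 - 3P = -225 + 8P gives seller price Ps = 645/11; buyers pay Pb = 645/11 + 27 = 942/11.
New quantity: Q = 501 − 3(942/11) = 2685/11.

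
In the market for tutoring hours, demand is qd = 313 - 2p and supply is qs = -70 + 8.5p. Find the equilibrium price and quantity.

p* = 766/21, q* = 5041/21

Set qd = qs: 313 - 2p = -70 + 8.5p.
383 = 10.5p, so p* = 766/21.
q* = 313 − 2(766/21) = 5041/21.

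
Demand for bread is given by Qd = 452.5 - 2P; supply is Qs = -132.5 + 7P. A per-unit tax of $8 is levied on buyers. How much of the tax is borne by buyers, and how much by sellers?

Buyers bear 56/9, sellers bear 16/9

Pre-tax equilibrium: P* = 65, Q* = 322.5.
Tax on buyers shifts demand to Qd = 452.5 − 2(P + 8) = 436.5 - 2P.
436.5 - 2P = -132.5 + 7P gives seller price Ps = 569/9; buyers pay Pb = 569/9 + 8 = 641/9.
New quantity: Q = 452.5 − 2(641/9) = 5581/18.
Buyer burden = 641/9 − 65 = 56/9; seller burden = 65 − 569/9 = 16/9.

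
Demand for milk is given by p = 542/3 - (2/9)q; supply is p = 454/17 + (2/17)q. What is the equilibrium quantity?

Set the two price expressions equal: 542/3 - (2/9)q = 454/17 + (2/17)q.
7852/51 = (52/153)q, so q* = 453.
p* = 542/3 − (2/9)(453) = 80.

q* = 453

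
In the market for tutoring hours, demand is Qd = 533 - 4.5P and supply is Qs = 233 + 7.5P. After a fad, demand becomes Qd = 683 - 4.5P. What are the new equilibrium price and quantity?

Original equilibrium: P* = 25, Q* = 420.5.
New equilibrium: 683 - 4.5P = 233 + 7.5P, so 450 = 12P and P' = 37.5; Q' = 683 − 4.5(37.5) = 514.25.

P' = 37.5, Q' = 514.25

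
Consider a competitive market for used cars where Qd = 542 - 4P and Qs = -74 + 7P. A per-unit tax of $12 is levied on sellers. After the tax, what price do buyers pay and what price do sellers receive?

Pre-tax equilibrium: P* = 56, Q* = 318.
Tax on sellers shifts supply to Qs = -74 + 7(P − 12) = -158 + 7P.
542 - 4P = -158 + 7P gives buyer price Pb = 700/11; sellers receive Ps = 700/11 − 12 = 568/11.
New quantity: Q = 542 − 4(700/11) = 3162/11.

Buyers pay 700/11, sellers receive 568/11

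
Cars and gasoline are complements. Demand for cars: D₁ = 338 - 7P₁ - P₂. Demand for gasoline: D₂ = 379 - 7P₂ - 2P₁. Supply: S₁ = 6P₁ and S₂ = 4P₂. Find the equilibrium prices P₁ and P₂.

P₁ = 1113/47, P₂ = 1417/47

Market 1: 338 - 7P₁ - P₂ = 6P₁ → 13P₁ + P₂ = 338.
Market 2: 11P₂ + 2P₁ = 379.
Eliminating P₂: 11×(1) − 1×(2) gives 141P₁ = 3339, so P₁ = 1113/47.
Back-substitute into (2): P₂ = (379 − 2×1113/47) / 11 = 1417/47.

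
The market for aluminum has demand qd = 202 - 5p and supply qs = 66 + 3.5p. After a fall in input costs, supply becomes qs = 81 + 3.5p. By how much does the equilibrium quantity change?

Original equilibrium: p* = 16, q* = 122.
New equilibrium: 202 - 5p = 81 + 3.5p, so 121 = 8.5p and p' = 242/17; q' = 202 − 5(242/17) = 2224/17.
Change in quantity: 2224/17 − 122 = 150/17.

Δq = 150/17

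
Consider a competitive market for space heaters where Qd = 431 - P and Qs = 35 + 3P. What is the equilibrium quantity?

Q* = 332

Set Qd = Qs: 431 - P = 35 + 3P.
396 = 4P, so P* = 99.
Q* = 431 − 1(99) = 332.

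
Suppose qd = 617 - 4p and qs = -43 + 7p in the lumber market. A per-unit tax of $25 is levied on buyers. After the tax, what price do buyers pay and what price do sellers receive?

Buyers pay 835/11, sellers receive 560/11

Pre-tax equilibrium: p* = 60, q* = 377.
Tax on buyers shifts demand to qd = 617 − 4(p + 25) = 517 - 4p.
517 - 4p = -43 + 7p gives seller price ps = 560/11; buyers pay pb = 560/11 + 25 = 835/11.
New quantity: q = 617 − 4(835/11) = 3447/11.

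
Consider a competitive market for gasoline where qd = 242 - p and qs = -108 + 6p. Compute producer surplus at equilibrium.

Producer surplus = 3072

Equilibrium: 242 - p = -108 + 6p gives p* = 50, q* = 192.
Supply starts at p = 18 (where qs = 0).
PS = ½(50 − 18)(192) = 3072.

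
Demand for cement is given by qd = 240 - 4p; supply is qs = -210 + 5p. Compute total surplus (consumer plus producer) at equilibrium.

Total surplus = 360

Equilibrium: 240 - 4p = -210 + 5p gives p* = 50, q* = 40.
Demand choke price: p = 60; supply starts at p = 42.
CS = ½(60 − 50)(40) = 200; PS = ½(50 − 42)(40) = 160.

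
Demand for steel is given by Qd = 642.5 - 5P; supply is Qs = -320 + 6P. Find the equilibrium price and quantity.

Set Qd = Qs: 642.5 - 5P = -320 + 6P.
962.5 = 11P, so P* = 87.5.
Q* = 642.5 − 5(87.5) = 205.

P* = 87.5, Q* = 205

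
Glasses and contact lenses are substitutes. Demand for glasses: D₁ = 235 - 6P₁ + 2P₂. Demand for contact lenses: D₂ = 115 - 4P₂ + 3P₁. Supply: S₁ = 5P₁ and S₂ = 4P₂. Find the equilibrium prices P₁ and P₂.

Market 1: 235 - 6P₁ + 2P₂ = 5P₁ → 11P₁ - 2P₂ = 235.
Market 2: 8P₂ - 3P₁ = 115.
Eliminating P₂: 8×(1) + 2×(2) gives 82P₁ = 2110, so P₁ = 1055/41.
Back-substitute into (2): P₂ = (115 + 3×1055/41) / 8 = 985/41.

P₁ = 1055/41, P₂ = 985/41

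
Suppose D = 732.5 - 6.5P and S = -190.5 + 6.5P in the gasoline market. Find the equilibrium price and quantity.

P* = 71, Q* = 271

Set D = S: 732.5 - 6.5P = -190.5 + 6.5P.
923 = 13P, so P* = 71.
Q* = 732.5 − 6.5(71) = 271.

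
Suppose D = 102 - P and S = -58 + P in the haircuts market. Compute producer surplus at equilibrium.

Equilibrium: 102 - P = -58 + P gives P* = 80, Q* = 22.
Supply starts at P = 58 (where S = 0).
PS = ½(80 − 58)(22) = 242.

Producer surplus = 242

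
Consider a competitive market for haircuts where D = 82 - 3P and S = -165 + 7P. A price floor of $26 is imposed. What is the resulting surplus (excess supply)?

Equilibrium price would be P* = 24.7, so the floor at 26 binds.
At P = 26: D = 4, S = 17.
Surplus = 17 − 4 = 13.

Surplus = 13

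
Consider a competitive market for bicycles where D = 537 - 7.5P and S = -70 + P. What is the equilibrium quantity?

Q* = 24/17

Set D = S: 537 - 7.5P = -70 + P.
607 = 8.5P, so P* = 1214/17.
Q* = 537 − 7.5(1214/17) = 24/17.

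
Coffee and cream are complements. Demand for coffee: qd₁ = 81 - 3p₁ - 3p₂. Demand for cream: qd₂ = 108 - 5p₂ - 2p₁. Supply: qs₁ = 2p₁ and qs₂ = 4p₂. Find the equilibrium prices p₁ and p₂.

p₁ = 135/13, p₂ = 126/13

Market 1: 81 - 3p₁ - 3p₂ = 2p₁ → 5p₁ + 3p₂ = 81.
Market 2: 9p₂ + 2p₁ = 108.
Eliminating p₂: 9×(1) − 3×(2) gives 39p₁ = 405, so p₁ = 135/13.
Back-substitute into (2): p₂ = (108 − 2×135/13) / 9 = 126/13.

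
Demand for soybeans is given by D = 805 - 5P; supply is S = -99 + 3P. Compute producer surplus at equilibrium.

Producer surplus = 9600

Equilibrium: 805 - 5P = -99 + 3P gives P* = 113, Q* = 240.
Supply starts at P = 33 (where S = 0).
PS = ½(113 − 33)(240) = 9600.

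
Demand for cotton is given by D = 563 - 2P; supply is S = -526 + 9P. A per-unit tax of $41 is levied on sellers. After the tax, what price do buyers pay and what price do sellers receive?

Buyers pay 1458/11, sellers receive 1007/11

Pre-tax equilibrium: P* = 99, Q* = 365.
Tax on sellers shifts supply to S = -526 + 9(P − 41) = -895 + 9P.
563 - 2P = -895 + 9P gives buyer price Pb = 1458/11; sellers receive Ps = 1458/11 − 41 = 1007/11.
New quantity: Q = 563 − 2(1458/11) = 3277/11.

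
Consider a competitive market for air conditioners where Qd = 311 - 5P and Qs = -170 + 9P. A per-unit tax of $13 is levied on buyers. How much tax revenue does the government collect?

Pre-tax equilibrium: P* = 481/14, Q* = 1949/14.
Tax on buyers shifts demand to Qd = 311 − 5(P + 13) = 246 - 5P.
246 - 5P = -170 + 9P gives seller price Ps = 208/7; buyers pay Pb = 208/7 + 13 = 299/7.
New quantity: Q = 311 − 5(299/7) = 682/7.
Revenue = 13 × 682/7 = 8866/7.

Tax revenue = 8866/7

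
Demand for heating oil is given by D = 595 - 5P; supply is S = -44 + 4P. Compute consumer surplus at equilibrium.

Consumer surplus = 5760

Equilibrium: 595 - 5P = -44 + 4P gives P* = 71, Q* = 240.
Demand choke price (D = 0): P = 119.
CS = ½(119 − 71)(240) = 5760.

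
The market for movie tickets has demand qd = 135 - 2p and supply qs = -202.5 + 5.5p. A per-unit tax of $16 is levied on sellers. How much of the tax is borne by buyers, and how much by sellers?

Pre-tax equilibrium: p* = 45, q* = 45.
Tax on sellers shifts supply to qs = -202.5 + 5.5(p − 16) = -290.5 + 5.5p.
135 - 2p = -290.5 + 5.5p gives buyer price pb = 851/15; sellers receive ps = 851/15 − 16 = 611/15.
New quantity: q = 135 − 2(851/15) = 323/15.
Buyer burden = 851/15 − 45 = 176/15; seller burden = 45 − 611/15 = 64/15.

Buyers bear 176/15, sellers bear 64/15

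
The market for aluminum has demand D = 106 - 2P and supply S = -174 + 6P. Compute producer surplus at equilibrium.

Equilibrium: 106 - 2P = -174 + 6P gives P* = 35, Q* = 36.
Supply starts at P = 29 (where S = 0).
PS = ½(35 − 29)(36) = 108.

Producer surplus = 108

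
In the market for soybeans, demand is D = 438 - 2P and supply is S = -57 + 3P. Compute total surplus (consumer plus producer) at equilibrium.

Equilibrium: 438 - 2P = -57 + 3P gives P* = 99, Q* = 240.
Demand choke price: P = 219; supply starts at P = 19.
CS = ½(219 − 99)(240) = 14400; PS = ½(99 − 19)(240) = 9600.

Total surplus = 24000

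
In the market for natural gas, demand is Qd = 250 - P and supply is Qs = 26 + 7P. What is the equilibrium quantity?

Q* = 222

Set Qd = Qs: 250 - P = 26 + 7P.
224 = 8P, so P* = 28.
Q* = 250 − 1(28) = 222.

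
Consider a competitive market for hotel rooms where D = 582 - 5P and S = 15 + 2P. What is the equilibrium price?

P* = 81

Set D = S: 582 - 5P = 15 + 2P.
567 = 7P, so P* = 81.
Q* = 582 − 5(81) = 177.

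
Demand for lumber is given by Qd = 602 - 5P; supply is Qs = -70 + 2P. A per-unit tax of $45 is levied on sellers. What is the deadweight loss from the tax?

Deadweight loss = 10125/7

Pre-tax equilibrium: P* = 96, Q* = 122.
Tax on sellers shifts supply to Qs = -70 + 2(P − 45) = -160 + 2P.
602 - 5P = -160 + 2P gives buyer price Pb = 762/7; sellers receive Ps = 762/7 − 45 = 447/7.
New quantity: Q = 602 − 5(762/7) = 404/7.
DWL = ½ × 45 × (122 − 404/7) = 10125/7.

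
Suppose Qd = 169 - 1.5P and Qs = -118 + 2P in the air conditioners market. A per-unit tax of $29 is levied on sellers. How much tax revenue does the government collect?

Pre-tax equilibrium: P* = 82, Q* = 46.
Tax on sellers shifts supply to Qs = -118 + 2(P − 29) = -176 + 2P.
169 - 1.5P = -176 + 2P gives buyer price Pb = 690/7; sellers receive Ps = 690/7 − 29 = 487/7.
New quantity: Q = 169 − 1.5(690/7) = 148/7.
Revenue = 29 × 148/7 = 4292/7.

Tax revenue = 4292/7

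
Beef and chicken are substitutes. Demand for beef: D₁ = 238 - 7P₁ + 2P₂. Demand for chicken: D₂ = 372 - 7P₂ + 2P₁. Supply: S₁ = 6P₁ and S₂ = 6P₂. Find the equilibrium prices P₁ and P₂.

Market 1: 238 - 7P₁ + 2P₂ = 6P₁ → 13P₁ - 2P₂ = 238.
Market 2: 13P₂ - 2P₁ = 372.
Eliminating P₂: 13×(1) + 2×(2) gives 165P₁ = 3838, so P₁ = 3838/165.
Back-substitute into (2): P₂ = (372 + 2×3838/165) / 13 = 5312/165.

P₁ = 3838/165, P₂ = 5312/165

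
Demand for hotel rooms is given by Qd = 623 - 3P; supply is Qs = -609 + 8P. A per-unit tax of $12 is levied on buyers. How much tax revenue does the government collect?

Tax revenue = 34428/11

Pre-tax equilibrium: P* = 112, Q* = 287.
Tax on buyers shifts demand to Qd = 623 − 3(P + 12) = 587 - 3P.
587 - 3P = -609 + 8P gives seller price Ps = 1196/11; buyers pay Pb = 1196/11 + 12 = 1328/11.
New quantity: Q = 623 − 3(1328/11) = 2869/11.
Revenue = 12 × 2869/11 = 34428/11.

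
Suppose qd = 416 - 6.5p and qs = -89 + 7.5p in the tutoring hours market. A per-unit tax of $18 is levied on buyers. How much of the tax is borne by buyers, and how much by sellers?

Buyers bear 135/14, sellers bear 117/14

Pre-tax equilibrium: p* = 505/14, q* = 5083/28.
Tax on buyers shifts demand to qd = 416 − 6.5(p + 18) = 299 - 6.5p.
299 - 6.5p = -89 + 7.5p gives seller price ps = 194/7; buyers pay pb = 194/7 + 18 = 320/7.
New quantity: q = 416 − 6.5(320/7) = 832/7.
Buyer burden = 320/7 − 505/14 = 135/14; seller burden = 505/14 − 194/7 = 117/14.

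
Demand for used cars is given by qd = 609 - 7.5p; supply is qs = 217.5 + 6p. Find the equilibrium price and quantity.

Set qd = qs: 609 - 7.5p = 217.5 + 6p.
391.5 = 13.5p, so p* = 29.
q* = 609 − 7.5(29) = 391.5.

p* = 29, q* = 391.5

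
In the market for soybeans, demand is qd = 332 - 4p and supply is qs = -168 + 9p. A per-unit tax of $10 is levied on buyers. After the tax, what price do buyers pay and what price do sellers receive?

Pre-tax equilibrium: p* = 500/13, q* = 2316/13.
Tax on buyers shifts demand to qd = 332 − 4(p + 10) = 292 - 4p.
292 - 4p = -168 + 9p gives seller price ps = 460/13; buyers pay pb = 460/13 + 10 = 590/13.
New quantity: q = 332 − 4(590/13) = 1956/13.

Buyers pay 590/13, sellers receive 460/13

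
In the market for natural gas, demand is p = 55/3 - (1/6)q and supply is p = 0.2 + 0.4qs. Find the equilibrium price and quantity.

p* = 13, q* = 32

Set the two price expressions equal: 55/3 - (1/6)q = 0.2 + 0.4q.
272/15 = (17/30)q, so q* = 32.
p* = 55/3 − (1/6)(32) = 13.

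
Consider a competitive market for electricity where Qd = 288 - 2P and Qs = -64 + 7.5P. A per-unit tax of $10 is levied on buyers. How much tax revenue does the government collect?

Pre-tax equilibrium: P* = 704/19, Q* = 4064/19.
Tax on buyers shifts demand to Qd = 288 − 2(P + 10) = 268 - 2P.
268 - 2P = -64 + 7.5P gives seller price Ps = 664/19; buyers pay Pb = 664/19 + 10 = 854/19.
New quantity: Q = 288 − 2(854/19) = 3764/19.
Revenue = 10 × 3764/19 = 37640/19.

Tax revenue = 37640/19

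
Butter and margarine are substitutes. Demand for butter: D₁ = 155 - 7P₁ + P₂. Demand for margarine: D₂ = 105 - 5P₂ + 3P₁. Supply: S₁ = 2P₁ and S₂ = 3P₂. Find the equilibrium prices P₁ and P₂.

P₁ = 1345/69, P₂ = 470/23

Market 1: 155 - 7P₁ + P₂ = 2P₁ → 9P₁ - P₂ = 155.
Market 2: 8P₂ - 3P₁ = 105.
Eliminating P₂: 8×(1) + 1×(2) gives 69P₁ = 1345, so P₁ = 1345/69.
Back-substitute into (2): P₂ = (105 + 3×1345/69) / 8 = 470/23.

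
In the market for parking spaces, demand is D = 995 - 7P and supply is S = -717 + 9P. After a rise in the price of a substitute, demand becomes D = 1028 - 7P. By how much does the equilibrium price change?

ΔP = 2.0625

Original equilibrium: P* = 107, Q* = 246.
New equilibrium: 1028 - 7P = -717 + 9P, so 1745 = 16P and P' = 109.0625; Q' = 1028 − 7(109.0625) = 264.5625.
Change in price: 109.0625 − 107 = 2.0625.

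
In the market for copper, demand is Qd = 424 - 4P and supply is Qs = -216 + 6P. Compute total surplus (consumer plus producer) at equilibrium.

Equilibrium: 424 - 4P = -216 + 6P gives P* = 64, Q* = 168.
Demand choke price: P = 106; supply starts at P = 36.
CS = ½(106 − 64)(168) = 3528; PS = ½(64 − 36)(168) = 2352.

Total surplus = 5880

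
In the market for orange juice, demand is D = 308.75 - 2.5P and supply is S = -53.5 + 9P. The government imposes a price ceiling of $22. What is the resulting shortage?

Shortage = 109.25

Equilibrium price would be P* = 31.5, so the ceiling at 22 binds.
At P = 22: D = 308.75 − 2.5(22) = 253.75, S = -53.5 + 9(22) = 144.5.
Shortage = 253.75 − 144.5 = 109.25.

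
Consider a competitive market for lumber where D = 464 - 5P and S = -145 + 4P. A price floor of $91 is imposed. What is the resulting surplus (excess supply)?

Surplus = 210

Equilibrium price would be P* = 203/3, so the floor at 91 binds.
At P = 91: D = 9, S = 219.
Surplus = 219 − 9 = 210.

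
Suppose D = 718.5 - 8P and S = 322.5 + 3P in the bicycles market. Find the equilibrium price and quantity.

P* = 36, Q* = 430.5

Set D = S: 718.5 - 8P = 322.5 + 3P.
396 = 11P, so P* = 36.
Q* = 718.5 − 8(36) = 430.5.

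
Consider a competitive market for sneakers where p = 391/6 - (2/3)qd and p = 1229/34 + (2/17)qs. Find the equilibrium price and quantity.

p* = 40.5, q* = 37

Set the two price expressions equal: 391/6 - (2/3)q = 1229/34 + (2/17)q.
1480/51 = (40/51)q, so q* = 37.
p* = 391/6 − (2/3)(37) = 40.5.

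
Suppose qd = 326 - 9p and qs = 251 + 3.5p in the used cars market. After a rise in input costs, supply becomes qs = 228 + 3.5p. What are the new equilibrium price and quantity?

Original equilibrium: p* = 6, q* = 272.
New equilibrium: 326 - 9p = 228 + 3.5p, so 98 = 12.5p and p' = 7.84; q' = 326 − 9(7.84) = 255.44.

p' = 7.84, q' = 255.44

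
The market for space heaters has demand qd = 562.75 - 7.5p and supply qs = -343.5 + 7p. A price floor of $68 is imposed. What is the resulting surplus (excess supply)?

Surplus = 79.75

Equilibrium price would be p* = 62.5, so the floor at 68 binds.
At p = 68: qd = 52.75, qs = 132.5.
Surplus = 132.5 − 52.75 = 79.75.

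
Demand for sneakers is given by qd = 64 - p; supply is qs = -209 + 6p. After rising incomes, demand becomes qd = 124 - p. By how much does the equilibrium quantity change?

Δq = 360/7

Original equilibrium: p* = 39, q* = 25.
New equilibrium: 124 - p = -209 + 6p, so 333 = 7p and p' = 333/7; q' = 124 − 1(333/7) = 535/7.
Change in quantity: 535/7 − 25 = 360/7.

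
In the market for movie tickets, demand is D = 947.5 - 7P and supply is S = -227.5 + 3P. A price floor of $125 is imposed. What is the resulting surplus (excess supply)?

Equilibrium price would be P* = 117.5, so the floor at 125 binds.
At P = 125: D = 72.5, S = 147.5.
Surplus = 147.5 − 72.5 = 75.

Surplus = 75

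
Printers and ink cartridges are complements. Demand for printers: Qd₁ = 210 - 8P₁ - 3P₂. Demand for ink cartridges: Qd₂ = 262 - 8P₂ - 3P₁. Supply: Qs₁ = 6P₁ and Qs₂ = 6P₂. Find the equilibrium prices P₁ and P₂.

P₁ = 2154/187, P₂ = 3038/187

Market 1: 210 - 8P₁ - 3P₂ = 6P₁ → 14P₁ + 3P₂ = 210.
Market 2: 14P₂ + 3P₁ = 262.
Eliminating P₂: 14×(1) − 3×(2) gives 187P₁ = 2154, so P₁ = 2154/187.
Back-substitute into (2): P₂ = (262 − 3×2154/187) / 14 = 3038/187.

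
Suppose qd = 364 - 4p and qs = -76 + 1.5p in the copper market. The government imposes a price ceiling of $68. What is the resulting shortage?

Shortage = 66

Equilibrium price would be p* = 80, so the ceiling at 68 binds.
At p = 68: qd = 364 − 4(68) = 92, qs = -76 + 1.5(68) = 26.
Shortage = 92 − 26 = 66.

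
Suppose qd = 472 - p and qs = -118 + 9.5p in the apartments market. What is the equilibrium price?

p* = 1180/21

Set qd = qs: 472 - p = -118 + 9.5p.
590 = 10.5p, so p* = 1180/21.
q* = 472 − 1(1180/21) = 8732/21.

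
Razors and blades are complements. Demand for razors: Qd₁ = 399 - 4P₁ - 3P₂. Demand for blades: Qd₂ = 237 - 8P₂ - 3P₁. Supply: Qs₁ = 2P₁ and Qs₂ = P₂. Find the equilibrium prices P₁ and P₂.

P₁ = 64, P₂ = 5

Market 1: 399 - 4P₁ - 3P₂ = 2P₁ → 6P₁ + 3P₂ = 399.
Market 2: 9P₂ + 3P₁ = 237.
Eliminating P₂: 9×(1) − 3×(2) gives 45P₁ = 2880, so P₁ = 64.
Back-substitute into (2): P₂ = (237 − 3×64) / 9 = 5.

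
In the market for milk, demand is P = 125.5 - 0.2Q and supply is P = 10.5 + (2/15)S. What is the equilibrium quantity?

Set the two price expressions equal: 125.5 - 0.2Q = 10.5 + (2/15)Q.
115 = (1/3)Q, so Q* = 345.
P* = 125.5 − (0.2)(345) = 56.5.

Q* = 345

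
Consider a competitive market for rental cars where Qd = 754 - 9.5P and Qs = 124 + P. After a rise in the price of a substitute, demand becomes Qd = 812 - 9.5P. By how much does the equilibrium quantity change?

Original equilibrium: P* = 60, Q* = 184.
New equilibrium: 812 - 9.5P = 124 + P, so 688 = 10.5P and P' = 1376/21; Q' = 812 − 9.5(1376/21) = 3980/21.
Change in quantity: 3980/21 − 184 = 116/21.

ΔQ = 116/21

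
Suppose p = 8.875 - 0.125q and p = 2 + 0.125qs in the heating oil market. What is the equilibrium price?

p* = 5.4375

Set the two price expressions equal: 8.875 - 0.125q = 2 + 0.125q.
6.875 = 0.25q, so q* = 27.5.
p* = 8.875 − (0.125)(27.5) = 5.4375.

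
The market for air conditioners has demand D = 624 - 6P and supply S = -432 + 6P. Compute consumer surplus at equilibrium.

Equilibrium: 624 - 6P = -432 + 6P gives P* = 88, Q* = 96.
Demand choke price (D = 0): P = 104.
CS = ½(104 − 88)(96) = 768.

Consumer surplus = 768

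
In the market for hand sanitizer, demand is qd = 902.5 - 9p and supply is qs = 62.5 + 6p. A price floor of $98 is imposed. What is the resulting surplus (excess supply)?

Equilibrium price would be p* = 56, so the floor at 98 binds.
At p = 98: qd = 20.5, qs = 650.5.
Surplus = 650.5 − 20.5 = 630.

Surplus = 630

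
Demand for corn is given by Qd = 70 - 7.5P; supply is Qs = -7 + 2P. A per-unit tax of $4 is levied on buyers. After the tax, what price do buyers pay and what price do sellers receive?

Pre-tax equilibrium: P* = 154/19, Q* = 175/19.
Tax on buyers shifts demand to Qd = 70 − 7.5(P + 4) = 40 - 7.5P.
40 - 7.5P = -7 + 2P gives seller price Ps = 94/19; buyers pay Pb = 94/19 + 4 = 170/19.
New quantity: Q = 70 − 7.5(170/19) = 55/19.

Buyers pay 170/19, sellers receive 94/19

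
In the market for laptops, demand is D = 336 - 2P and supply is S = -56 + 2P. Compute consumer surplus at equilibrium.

Consumer surplus = 4900

Equilibrium: 336 - 2P = -56 + 2P gives P* = 98, Q* = 140.
Demand choke price (D = 0): P = 168.
CS = ½(168 − 98)(140) = 4900.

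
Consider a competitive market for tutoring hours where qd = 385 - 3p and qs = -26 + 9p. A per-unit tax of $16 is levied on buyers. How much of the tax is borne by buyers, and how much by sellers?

Pre-tax equilibrium: p* = 34.25, q* = 282.25.
Tax on buyers shifts demand to qd = 385 − 3(p + 16) = 337 - 3p.
337 - 3p = -26 + 9p gives seller price ps = 30.25; buyers pay pb = 30.25 + 16 = 46.25.
New quantity: q = 385 − 3(46.25) = 246.25.
Buyer burden = 46.25 − 34.25 = 12; seller burden = 34.25 − 30.25 = 4.

Buyers bear $12, sellers bear $4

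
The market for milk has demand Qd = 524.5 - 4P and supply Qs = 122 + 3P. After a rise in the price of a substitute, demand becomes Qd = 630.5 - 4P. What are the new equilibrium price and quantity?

Original equilibrium: P* = 57.5, Q* = 294.5.
New equilibrium: 630.5 - 4P = 122 + 3P, so 508.5 = 7P and P' = 1017/14; Q' = 630.5 − 4(1017/14) = 4759/14.

P' = 1017/14, Q' = 4759/14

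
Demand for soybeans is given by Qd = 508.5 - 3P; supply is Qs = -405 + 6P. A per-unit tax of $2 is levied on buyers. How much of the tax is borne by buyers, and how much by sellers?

Pre-tax equilibrium: P* = 101.5, Q* = 204.
Tax on buyers shifts demand to Qd = 508.5 − 3(P + 2) = 502.5 - 3P.
502.5 - 3P = -405 + 6P gives seller price Ps = 605/6; buyers pay Pb = 605/6 + 2 = 617/6.
New quantity: Q = 508.5 − 3(617/6) = 200.
Buyer burden = 617/6 − 101.5 = 4/3; seller burden = 101.5 − 605/6 = 2/3.

Buyers bear 4/3, sellers bear 2/3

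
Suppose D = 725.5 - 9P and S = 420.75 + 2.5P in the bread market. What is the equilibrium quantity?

Q* = 487

Set D = S: 725.5 - 9P = 420.75 + 2.5P.
304.75 = 11.5P, so P* = 26.5.
Q* = 725.5 − 9(26.5) = 487.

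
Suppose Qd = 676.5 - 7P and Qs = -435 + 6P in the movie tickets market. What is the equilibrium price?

Set Qd = Qs: 676.5 - 7P = -435 + 6P.
1111.5 = 13P, so P* = 85.5.
Q* = 676.5 − 7(85.5) = 78.

P* = 85.5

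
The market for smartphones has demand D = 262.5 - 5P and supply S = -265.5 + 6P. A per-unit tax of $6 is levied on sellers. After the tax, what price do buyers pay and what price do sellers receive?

Buyers pay 564/11, sellers receive 498/11

Pre-tax equilibrium: P* = 48, Q* = 22.5.
Tax on sellers shifts supply to S = -265.5 + 6(P − 6) = -301.5 + 6P.
262.5 - 5P = -301.5 + 6P gives buyer price Pb = 564/11; sellers receive Ps = 564/11 − 6 = 498/11.
New quantity: Q = 262.5 − 5(564/11) = 135/22.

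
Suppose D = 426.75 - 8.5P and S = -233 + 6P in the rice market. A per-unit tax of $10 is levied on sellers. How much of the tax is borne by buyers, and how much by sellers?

Buyers bear 120/29, sellers bear 170/29

Pre-tax equilibrium: P* = 45.5, Q* = 40.
Tax on sellers shifts supply to S = -233 + 6(P − 10) = -293 + 6P.
426.75 - 8.5P = -293 + 6P gives buyer price Pb = 2879/58; sellers receive Ps = 2879/58 − 10 = 2299/58.
New quantity: Q = 426.75 − 8.5(2879/58) = 140/29.
Buyer burden = 2879/58 − 45.5 = 120/29; seller burden = 45.5 − 2299/58 = 170/29.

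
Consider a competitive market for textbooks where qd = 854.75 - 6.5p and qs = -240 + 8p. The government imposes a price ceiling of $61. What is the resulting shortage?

Equilibrium price would be p* = 75.5, so the ceiling at 61 binds.
At p = 61: qd = 854.75 − 6.5(61) = 458.25, qs = -240 + 8(61) = 248.
Shortage = 458.25 − 248 = 210.25.

Shortage = 210.25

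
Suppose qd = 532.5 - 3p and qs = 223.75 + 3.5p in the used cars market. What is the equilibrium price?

p* = 47.5

Set qd = qs: 532.5 - 3p = 223.75 + 3.5p.
308.75 = 6.5p, so p* = 47.5.
q* = 532.5 − 3(47.5) = 390.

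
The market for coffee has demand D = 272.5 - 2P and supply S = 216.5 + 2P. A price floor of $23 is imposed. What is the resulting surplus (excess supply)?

Surplus = 36

Equilibrium price would be P* = 14, so the floor at 23 binds.
At P = 23: D = 226.5, S = 262.5.
Surplus = 262.5 − 226.5 = 36.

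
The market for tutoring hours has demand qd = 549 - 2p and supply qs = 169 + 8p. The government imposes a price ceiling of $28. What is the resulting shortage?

Shortage = 100

Equilibrium price would be p* = 38, so the ceiling at 28 binds.
At p = 28: qd = 549 − 2(28) = 493, qs = 169 + 8(28) = 393.
Shortage = 493 − 393 = 100.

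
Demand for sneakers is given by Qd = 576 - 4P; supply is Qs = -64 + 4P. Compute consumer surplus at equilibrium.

Equilibrium: 576 - 4P = -64 + 4P gives P* = 80, Q* = 256.
Demand choke price (Qd = 0): P = 144.
CS = ½(144 − 80)(256) = 8192.

Consumer surplus = 8192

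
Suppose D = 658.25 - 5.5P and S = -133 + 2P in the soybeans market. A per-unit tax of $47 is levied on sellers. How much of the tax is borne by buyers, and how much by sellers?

Pre-tax equilibrium: P* = 105.5, Q* = 78.
Tax on sellers shifts supply to S = -133 + 2(P − 47) = -227 + 2P.
658.25 - 5.5P = -227 + 2P gives buyer price Pb = 3541/30; sellers receive Ps = 3541/30 − 47 = 2131/30.
New quantity: Q = 658.25 − 5.5(3541/30) = 136/15.
Buyer burden = 3541/30 − 105.5 = 188/15; seller burden = 105.5 − 2131/30 = 517/15.

Buyers bear 188/15, sellers bear 517/15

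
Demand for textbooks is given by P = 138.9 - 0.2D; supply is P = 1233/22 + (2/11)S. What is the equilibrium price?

P* = 95.5

Set the two price expressions equal: 138.9 - 0.2Q = 1233/22 + (2/11)Q.
4557/55 = (21/55)Q, so Q* = 217.
P* = 138.9 − (0.2)(217) = 95.5.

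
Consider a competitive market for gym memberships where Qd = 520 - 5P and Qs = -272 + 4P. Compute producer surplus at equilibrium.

Equilibrium: 520 - 5P = -272 + 4P gives P* = 88, Q* = 80.
Supply starts at P = 68 (where Qs = 0).
PS = ½(88 − 68)(80) = 800.

Producer surplus = 800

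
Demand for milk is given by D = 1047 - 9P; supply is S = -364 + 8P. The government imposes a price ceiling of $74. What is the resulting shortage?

Equilibrium price would be P* = 83, so the ceiling at 74 binds.
At P = 74: D = 1047 − 9(74) = 381, S = -364 + 8(74) = 228.
Shortage = 381 − 228 = 153.

Shortage = 153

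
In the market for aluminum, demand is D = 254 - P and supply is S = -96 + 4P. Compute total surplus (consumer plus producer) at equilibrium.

Equilibrium: 254 - P = -96 + 4P gives P* = 70, Q* = 184.
Demand choke price: P = 254; supply starts at P = 24.
CS = ½(254 − 70)(184) = 16928; PS = ½(70 − 24)(184) = 4232.

Total surplus = 21160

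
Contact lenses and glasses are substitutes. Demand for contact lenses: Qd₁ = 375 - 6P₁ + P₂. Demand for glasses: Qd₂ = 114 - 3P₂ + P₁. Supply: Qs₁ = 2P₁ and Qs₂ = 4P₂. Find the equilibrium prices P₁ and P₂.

Market 1: 375 - 6P₁ + P₂ = 2P₁ → 8P₁ - P₂ = 375.
Market 2: 7P₂ - P₁ = 114.
Eliminating P₂: 7×(1) + 1×(2) gives 55P₁ = 2739, so P₁ = 49.8.
Back-substitute into (2): P₂ = (114 + 1×49.8) / 7 = 23.4.

P₁ = 49.8, P₂ = 23.4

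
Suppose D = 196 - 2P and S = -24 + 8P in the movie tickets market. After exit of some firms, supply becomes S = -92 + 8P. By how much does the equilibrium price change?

ΔP = 6.8

Original equilibrium: P* = 22, Q* = 152.
New equilibrium: 196 - 2P = -92 + 8P, so 288 = 10P and P' = 28.8; Q' = 196 − 2(28.8) = 138.4.
Change in price: 28.8 − 22 = 6.8.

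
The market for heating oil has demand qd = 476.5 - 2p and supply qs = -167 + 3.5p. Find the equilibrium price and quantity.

p* = 117, q* = 242.5

Set qd = qs: 476.5 - 2p = -167 + 3.5p.
643.5 = 5.5p, so p* = 117.
q* = 476.5 − 2(117) = 242.5.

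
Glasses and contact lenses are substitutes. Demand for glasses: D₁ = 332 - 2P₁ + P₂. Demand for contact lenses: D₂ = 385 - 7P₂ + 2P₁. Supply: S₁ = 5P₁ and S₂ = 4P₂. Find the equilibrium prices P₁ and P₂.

P₁ = 4037/75, P₂ = 3359/75

Market 1: 332 - 2P₁ + P₂ = 5P₁ → 7P₁ - P₂ = 332.
Market 2: 11P₂ - 2P₁ = 385.
Eliminating P₂: 11×(1) + 1×(2) gives 75P₁ = 4037, so P₁ = 4037/75.
Back-substitute into (2): P₂ = (385 + 2×4037/75) / 11 = 3359/75.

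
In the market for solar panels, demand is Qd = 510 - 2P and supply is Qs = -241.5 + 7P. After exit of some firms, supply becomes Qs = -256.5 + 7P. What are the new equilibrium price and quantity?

Original equilibrium: P* = 83.5, Q* = 343.
New equilibrium: 510 - 2P = -256.5 + 7P, so 766.5 = 9P and P' = 511/6; Q' = 510 − 2(511/6) = 1019/3.

P' = 511/6, Q' = 1019/3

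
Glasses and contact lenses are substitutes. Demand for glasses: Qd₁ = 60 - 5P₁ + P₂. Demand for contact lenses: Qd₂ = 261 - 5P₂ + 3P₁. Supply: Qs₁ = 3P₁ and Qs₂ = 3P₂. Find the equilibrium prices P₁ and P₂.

Market 1: 60 - 5P₁ + P₂ = 3P₁ → 8P₁ - P₂ = 60.
Market 2: 8P₂ - 3P₁ = 261.
Eliminating P₂: 8×(1) + 1×(2) gives 61P₁ = 741, so P₁ = 741/61.
Back-substitute into (2): P₂ = (261 + 3×741/61) / 8 = 2268/61.

P₁ = 741/61, P₂ = 2268/61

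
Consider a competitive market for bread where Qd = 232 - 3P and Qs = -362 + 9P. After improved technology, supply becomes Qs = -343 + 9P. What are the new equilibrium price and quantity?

P' = 575/12, Q' = 88.25

Original equilibrium: P* = 49.5, Q* = 83.5.
New equilibrium: 232 - 3P = -343 + 9P, so 575 = 12P and P' = 575/12; Q' = 232 − 3(575/12) = 88.25.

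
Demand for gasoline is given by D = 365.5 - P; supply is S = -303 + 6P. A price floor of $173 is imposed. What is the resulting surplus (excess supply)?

Equilibrium price would be P* = 95.5, so the floor at 173 binds.
At P = 173: D = 192.5, S = 735.
Surplus = 735 − 192.5 = 542.5.

Surplus = 542.5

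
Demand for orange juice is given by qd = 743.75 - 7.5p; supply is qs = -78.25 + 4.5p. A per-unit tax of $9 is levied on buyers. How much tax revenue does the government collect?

Pre-tax equilibrium: p* = 68.5, q* = 230.
Tax on buyers shifts demand to qd = 743.75 − 7.5(p + 9) = 676.25 - 7.5p.
676.25 - 7.5p = -78.25 + 4.5p gives seller price ps = 62.875; buyers pay pb = 62.875 + 9 = 71.875.
New quantity: q = 743.75 − 7.5(71.875) = 204.6875.
Revenue = 9 × 204.6875 = 1842.1875.

Tax revenue = 1842.1875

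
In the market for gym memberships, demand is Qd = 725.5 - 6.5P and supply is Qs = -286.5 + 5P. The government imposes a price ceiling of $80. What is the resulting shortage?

Shortage = 92

Equilibrium price would be P* = 88, so the ceiling at 80 binds.
At P = 80: Qd = 725.5 − 6.5(80) = 205.5, Qs = -286.5 + 5(80) = 113.5.
Shortage = 205.5 − 113.5 = 92.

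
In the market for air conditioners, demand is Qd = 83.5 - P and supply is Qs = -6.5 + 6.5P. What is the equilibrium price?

P* = 12

Set Qd = Qs: 83.5 - P = -6.5 + 6.5P.
90 = 7.5P, so P* = 12.
Q* = 83.5 − 1(12) = 71.5.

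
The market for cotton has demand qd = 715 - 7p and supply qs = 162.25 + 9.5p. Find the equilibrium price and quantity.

p* = 33.5, q* = 480.5

Set qd = qs: 715 - 7p = 162.25 + 9.5p.
552.75 = 16.5p, so p* = 33.5.
q* = 715 − 7(33.5) = 480.5.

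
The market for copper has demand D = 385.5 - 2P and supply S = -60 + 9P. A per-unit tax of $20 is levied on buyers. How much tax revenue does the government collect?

Pre-tax equilibrium: P* = 40.5, Q* = 304.5.
Tax on buyers shifts demand to D = 385.5 − 2(P + 20) = 345.5 - 2P.
345.5 - 2P = -60 + 9P gives seller price Ps = 811/22; buyers pay Pb = 811/22 + 20 = 1251/22.
New quantity: Q = 385.5 − 2(1251/22) = 5979/22.
Revenue = 20 × 5979/22 = 59790/11.

Tax revenue = 59790/11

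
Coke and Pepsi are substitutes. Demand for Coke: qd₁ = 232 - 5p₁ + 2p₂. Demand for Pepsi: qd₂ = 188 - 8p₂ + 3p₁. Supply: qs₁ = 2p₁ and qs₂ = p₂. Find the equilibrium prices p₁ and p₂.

Market 1: 232 - 5p₁ + 2p₂ = 2p₁ → 7p₁ - 2p₂ = 232.
Market 2: 9p₂ - 3p₁ = 188.
Eliminating p₂: 9×(1) + 2×(2) gives 57p₁ = 2464, so p₁ = 2464/57.
Back-substitute into (2): p₂ = (188 + 3×2464/57) / 9 = 2012/57.

p₁ = 2464/57, p₂ = 2012/57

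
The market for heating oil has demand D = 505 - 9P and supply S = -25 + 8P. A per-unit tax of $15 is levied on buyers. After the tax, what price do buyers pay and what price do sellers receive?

Pre-tax equilibrium: P* = 530/17, Q* = 3815/17.
Tax on buyers shifts demand to D = 505 − 9(P + 15) = 370 - 9P.
370 - 9P = -25 + 8P gives seller price Ps = 395/17; buyers pay Pb = 395/17 + 15 = 650/17.
New quantity: Q = 505 − 9(650/17) = 2735/17.

Buyers pay 650/17, sellers receive 395/17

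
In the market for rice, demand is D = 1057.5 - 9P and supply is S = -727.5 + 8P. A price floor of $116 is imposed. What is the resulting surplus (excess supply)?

Equilibrium price would be P* = 105, so the floor at 116 binds.
At P = 116: D = 13.5, S = 200.5.
Surplus = 200.5 − 13.5 = 187.

Surplus = 187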